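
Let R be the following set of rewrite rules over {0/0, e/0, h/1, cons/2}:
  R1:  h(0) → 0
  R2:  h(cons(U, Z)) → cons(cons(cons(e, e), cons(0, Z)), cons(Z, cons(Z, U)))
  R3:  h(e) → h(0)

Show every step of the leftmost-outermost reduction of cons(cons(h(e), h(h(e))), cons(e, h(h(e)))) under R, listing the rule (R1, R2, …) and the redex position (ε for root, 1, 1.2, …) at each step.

cons(cons(0, 0), cons(e, 0))

1. cons(cons(h(e), h(h(e))), cons(e, h(h(e))))  →  cons(cons(h(0), h(h(e))), cons(e, h(h(e))))   [R3 at 1.1]
2. cons(cons(h(0), h(h(e))), cons(e, h(h(e))))  →  cons(cons(0, h(h(e))), cons(e, h(h(e))))   [R1 at 1.1]
3. cons(cons(0, h(h(e))), cons(e, h(h(e))))  →  cons(cons(0, h(h(0))), cons(e, h(h(e))))   [R3 at 1.2.1]
4. cons(cons(0, h(h(0))), cons(e, h(h(e))))  →  cons(cons(0, h(0)), cons(e, h(h(e))))   [R1 at 1.2.1]
5. cons(cons(0, h(0)), cons(e, h(h(e))))  →  cons(cons(0, 0), cons(e, h(h(e))))   [R1 at 1.2]
6. cons(cons(0, 0), cons(e, h(h(e))))  →  cons(cons(0, 0), cons(e, h(h(0))))   [R3 at 2.2.1]
7. cons(cons(0, 0), cons(e, h(h(0))))  →  cons(cons(0, 0), cons(e, h(0)))   [R1 at 2.2.1]
8. cons(cons(0, 0), cons(e, h(0)))  →  cons(cons(0, 0), cons(e, 0))   [R1 at 2.2]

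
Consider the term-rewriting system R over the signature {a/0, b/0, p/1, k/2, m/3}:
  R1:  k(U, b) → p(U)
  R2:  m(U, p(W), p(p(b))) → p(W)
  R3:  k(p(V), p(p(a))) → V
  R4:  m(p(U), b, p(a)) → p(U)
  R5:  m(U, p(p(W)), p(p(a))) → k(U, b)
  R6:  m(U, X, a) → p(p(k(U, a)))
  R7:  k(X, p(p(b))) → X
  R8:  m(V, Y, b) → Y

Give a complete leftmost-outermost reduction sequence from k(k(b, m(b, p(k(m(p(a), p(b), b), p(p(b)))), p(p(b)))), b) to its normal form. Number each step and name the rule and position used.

1. k(k(b, m(b, p(k(m(p(a), p(b), b), p(p(b)))), p(p(b)))), b)  →  p(k(b, m(b, p(k(m(p(a), p(b), b), p(p(b)))), p(p(b)))))   [R1 at ε]
2. p(k(b, m(b, p(k(m(p(a), p(b), b), p(p(b)))), p(p(b)))))  →  p(k(b, p(k(m(p(a), p(b), b), p(p(b))))))   [R2 at 1.2]
3. p(k(b, p(k(m(p(a), p(b), b), p(p(b))))))  →  p(k(b, p(m(p(a), p(b), b))))   [R7 at 1.2.1]
4. p(k(b, p(m(p(a), p(b), b))))  →  p(k(b, p(p(b))))   [R8 at 1.2.1]
5. p(k(b, p(p(b))))  →  p(b)   [R7 at 1]

p(b)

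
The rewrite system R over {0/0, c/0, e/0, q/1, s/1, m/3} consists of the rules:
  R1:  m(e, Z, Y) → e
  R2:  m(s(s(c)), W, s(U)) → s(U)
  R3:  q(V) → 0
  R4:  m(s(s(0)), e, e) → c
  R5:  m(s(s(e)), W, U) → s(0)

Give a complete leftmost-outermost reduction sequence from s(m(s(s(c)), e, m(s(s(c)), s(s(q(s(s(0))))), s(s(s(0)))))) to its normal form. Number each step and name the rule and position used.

s(s(s(s(0))))

1. s(m(s(s(c)), e, m(s(s(c)), s(s(q(s(s(0))))), s(s(s(0))))))  →  s(m(s(s(c)), e, s(s(s(0)))))   [R2 at 1.3]
2. s(m(s(s(c)), e, s(s(s(0)))))  →  s(s(s(s(0))))   [R2 at 1]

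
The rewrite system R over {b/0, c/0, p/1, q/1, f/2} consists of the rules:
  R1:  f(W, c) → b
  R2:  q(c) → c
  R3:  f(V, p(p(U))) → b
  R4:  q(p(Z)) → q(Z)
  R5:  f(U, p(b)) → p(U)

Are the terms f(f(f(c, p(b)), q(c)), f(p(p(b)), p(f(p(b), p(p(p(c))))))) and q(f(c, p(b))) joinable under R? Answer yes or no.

Reduce t₁ = f(f(f(c, p(b)), q(c)), f(p(p(b)), p(f(p(b), p(p(p(c))))))):
1. f(f(f(c, p(b)), q(c)), f(p(p(b)), p(f(p(b), p(p(p(c)))))))  →  f(f(p(c), q(c)), f(p(p(b)), p(f(p(b), p(p(p(c)))))))   [R5 at 1.1]
2. f(f(p(c), q(c)), f(p(p(b)), p(f(p(b), p(p(p(c)))))))  →  f(f(p(c), c), f(p(p(b)), p(f(p(b), p(p(p(c)))))))   [R2 at 1.2]
3. f(f(p(c), c), f(p(p(b)), p(f(p(b), p(p(p(c)))))))  →  f(b, f(p(p(b)), p(f(p(b), p(p(p(c)))))))   [R1 at 1]
4. f(b, f(p(p(b)), p(f(p(b), p(p(p(c)))))))  →  f(b, f(p(p(b)), p(b)))   [R3 at 2.2.1]
5. f(b, f(p(p(b)), p(b)))  →  f(b, p(p(p(b))))   [R5 at 2]
6. f(b, p(p(p(b))))  →  b   [R3 at ε]

Reduce t₂ = q(f(c, p(b))):
1. q(f(c, p(b)))  →  q(p(c))   [R5 at 1]
2. q(p(c))  →  q(c)   [R4 at ε]
3. q(c)  →  c   [R2 at ε]

no — NF(t₁) = b, NF(t₂) = c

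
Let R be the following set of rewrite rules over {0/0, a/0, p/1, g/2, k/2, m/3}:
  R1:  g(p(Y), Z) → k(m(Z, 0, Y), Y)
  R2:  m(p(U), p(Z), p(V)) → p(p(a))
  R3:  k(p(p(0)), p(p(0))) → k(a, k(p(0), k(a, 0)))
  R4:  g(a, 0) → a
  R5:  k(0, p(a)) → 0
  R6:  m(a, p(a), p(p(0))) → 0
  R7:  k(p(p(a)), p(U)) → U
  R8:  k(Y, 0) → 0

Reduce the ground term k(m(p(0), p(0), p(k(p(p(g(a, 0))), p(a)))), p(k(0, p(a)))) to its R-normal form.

1. k(m(p(0), p(0), p(k(p(p(g(a, 0))), p(a)))), p(k(0, p(a))))  →  k(p(p(a)), p(k(0, p(a))))   [R2 at 1]
2. k(p(p(a)), p(k(0, p(a))))  →  k(0, p(a))   [R7 at ε]
3. k(0, p(a))  →  0   [R5 at ε]

0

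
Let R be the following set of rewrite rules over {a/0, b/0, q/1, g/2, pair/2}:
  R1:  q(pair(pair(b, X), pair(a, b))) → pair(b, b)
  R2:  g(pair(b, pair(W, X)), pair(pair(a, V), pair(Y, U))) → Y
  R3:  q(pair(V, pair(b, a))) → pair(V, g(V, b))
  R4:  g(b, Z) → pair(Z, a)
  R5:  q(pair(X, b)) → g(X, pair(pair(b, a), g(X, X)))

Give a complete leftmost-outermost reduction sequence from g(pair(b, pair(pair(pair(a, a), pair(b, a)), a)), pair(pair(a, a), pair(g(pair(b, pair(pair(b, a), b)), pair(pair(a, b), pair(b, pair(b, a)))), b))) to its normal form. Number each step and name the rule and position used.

b

1. g(pair(b, pair(pair(pair(a, a), pair(b, a)), a)), pair(pair(a, a), pair(g(pair(b, pair(pair(b, a), b)), pair(pair(a, b), pair(b, pair(b, a)))), b)))  →  g(pair(b, pair(pair(b, a), b)), pair(pair(a, b), pair(b, pair(b, a))))   [R2 at ε]
2. g(pair(b, pair(pair(b, a), b)), pair(pair(a, b), pair(b, pair(b, a))))  →  b   [R2 at ε]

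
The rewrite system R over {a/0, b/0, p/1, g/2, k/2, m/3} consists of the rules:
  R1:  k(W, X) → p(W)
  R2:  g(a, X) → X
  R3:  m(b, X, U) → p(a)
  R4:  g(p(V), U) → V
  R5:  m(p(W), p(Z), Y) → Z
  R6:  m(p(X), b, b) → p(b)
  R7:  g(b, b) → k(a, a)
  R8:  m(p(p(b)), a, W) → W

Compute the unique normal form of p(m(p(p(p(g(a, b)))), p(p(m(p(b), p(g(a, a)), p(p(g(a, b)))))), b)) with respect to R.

p(p(a))

1. p(m(p(p(p(g(a, b)))), p(p(m(p(b), p(g(a, a)), p(p(g(a, b)))))), b))  →  p(p(m(p(b), p(g(a, a)), p(p(g(a, b))))))   [R5 at 1]
2. p(p(m(p(b), p(g(a, a)), p(p(g(a, b))))))  →  p(p(g(a, a)))   [R5 at 1.1]
3. p(p(g(a, a)))  →  p(p(a))   [R2 at 1.1]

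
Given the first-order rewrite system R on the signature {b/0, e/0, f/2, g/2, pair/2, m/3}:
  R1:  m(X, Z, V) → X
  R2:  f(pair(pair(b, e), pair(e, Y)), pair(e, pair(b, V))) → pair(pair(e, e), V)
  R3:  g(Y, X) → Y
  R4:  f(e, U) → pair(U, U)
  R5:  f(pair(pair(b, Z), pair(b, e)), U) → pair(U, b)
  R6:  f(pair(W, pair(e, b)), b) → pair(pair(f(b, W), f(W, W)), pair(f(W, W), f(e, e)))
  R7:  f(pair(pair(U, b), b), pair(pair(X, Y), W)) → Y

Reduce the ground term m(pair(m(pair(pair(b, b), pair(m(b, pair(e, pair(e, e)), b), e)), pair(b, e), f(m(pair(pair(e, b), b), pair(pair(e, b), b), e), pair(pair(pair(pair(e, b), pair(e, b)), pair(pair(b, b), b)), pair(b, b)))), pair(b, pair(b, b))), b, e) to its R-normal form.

pair(pair(pair(b, b), pair(b, e)), pair(b, pair(b, b)))

1. m(pair(m(pair(pair(b, b), pair(m(b, pair(e, pair(e, e)), b), e)), pair(b, e), f(m(pair(pair(e, b), b), pair(pair(e, b), b), e), pair(pair(pair(pair(e, b), pair(e, b)), pair(pair(b, b), b)), pair(b, b)))), pair(b, pair(b, b))), b, e)  →  pair(m(pair(pair(b, b), pair(m(b, pair(e, pair(e, e)), b), e)), pair(b, e), f(m(pair(pair(e, b), b), pair(pair(e, b), b), e), pair(pair(pair(pair(e, b), pair(e, b)), pair(pair(b, b), b)), pair(b, b)))), pair(b, pair(b, b)))   [R1 at ε]
2. pair(m(pair(pair(b, b), pair(m(b, pair(e, pair(e, e)), b), e)), pair(b, e), f(m(pair(pair(e, b), b), pair(pair(e, b), b), e), pair(pair(pair(pair(e, b), pair(e, b)), pair(pair(b, b), b)), pair(b, b)))), pair(b, pair(b, b)))  →  pair(pair(pair(b, b), pair(m(b, pair(e, pair(e, e)), b), e)), pair(b, pair(b, b)))   [R1 at 1]
3. pair(pair(pair(b, b), pair(m(b, pair(e, pair(e, e)), b), e)), pair(b, pair(b, b)))  →  pair(pair(pair(b, b), pair(b, e)), pair(b, pair(b, b)))   [R1 at 1.2.1]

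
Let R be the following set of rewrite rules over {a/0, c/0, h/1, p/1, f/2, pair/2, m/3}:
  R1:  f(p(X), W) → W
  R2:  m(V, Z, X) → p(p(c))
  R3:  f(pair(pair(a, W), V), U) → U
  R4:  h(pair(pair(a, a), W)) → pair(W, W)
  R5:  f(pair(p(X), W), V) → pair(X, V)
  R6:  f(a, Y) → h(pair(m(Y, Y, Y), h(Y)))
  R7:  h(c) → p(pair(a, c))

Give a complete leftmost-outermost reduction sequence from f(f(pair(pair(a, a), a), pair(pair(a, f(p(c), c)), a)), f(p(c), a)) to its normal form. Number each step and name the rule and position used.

a

1. f(f(pair(pair(a, a), a), pair(pair(a, f(p(c), c)), a)), f(p(c), a))  →  f(pair(pair(a, f(p(c), c)), a), f(p(c), a))   [R3 at 1]
2. f(pair(pair(a, f(p(c), c)), a), f(p(c), a))  →  f(p(c), a)   [R3 at ε]
3. f(p(c), a)  →  a   [R1 at ε]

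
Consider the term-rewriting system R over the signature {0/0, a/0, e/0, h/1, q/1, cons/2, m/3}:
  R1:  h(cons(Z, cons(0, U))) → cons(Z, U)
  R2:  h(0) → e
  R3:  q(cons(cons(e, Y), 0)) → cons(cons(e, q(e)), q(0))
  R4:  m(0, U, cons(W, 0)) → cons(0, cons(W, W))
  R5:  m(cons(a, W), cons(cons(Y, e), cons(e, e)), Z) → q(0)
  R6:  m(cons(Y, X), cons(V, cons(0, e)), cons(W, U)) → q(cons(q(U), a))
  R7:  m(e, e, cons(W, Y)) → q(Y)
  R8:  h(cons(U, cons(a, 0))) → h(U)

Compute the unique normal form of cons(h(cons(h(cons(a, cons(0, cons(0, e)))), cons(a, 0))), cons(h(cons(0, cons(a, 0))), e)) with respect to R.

cons(cons(a, e), cons(e, e))

1. cons(h(cons(h(cons(a, cons(0, cons(0, e)))), cons(a, 0))), cons(h(cons(0, cons(a, 0))), e))  →  cons(h(h(cons(a, cons(0, cons(0, e))))), cons(h(cons(0, cons(a, 0))), e))   [R8 at 1]
2. cons(h(h(cons(a, cons(0, cons(0, e))))), cons(h(cons(0, cons(a, 0))), e))  →  cons(h(cons(a, cons(0, e))), cons(h(cons(0, cons(a, 0))), e))   [R1 at 1.1]
3. cons(h(cons(a, cons(0, e))), cons(h(cons(0, cons(a, 0))), e))  →  cons(cons(a, e), cons(h(cons(0, cons(a, 0))), e))   [R1 at 1]
4. cons(cons(a, e), cons(h(cons(0, cons(a, 0))), e))  →  cons(cons(a, e), cons(h(0), e))   [R8 at 2.1]
5. cons(cons(a, e), cons(h(0), e))  →  cons(cons(a, e), cons(e, e))   [R2 at 2.1]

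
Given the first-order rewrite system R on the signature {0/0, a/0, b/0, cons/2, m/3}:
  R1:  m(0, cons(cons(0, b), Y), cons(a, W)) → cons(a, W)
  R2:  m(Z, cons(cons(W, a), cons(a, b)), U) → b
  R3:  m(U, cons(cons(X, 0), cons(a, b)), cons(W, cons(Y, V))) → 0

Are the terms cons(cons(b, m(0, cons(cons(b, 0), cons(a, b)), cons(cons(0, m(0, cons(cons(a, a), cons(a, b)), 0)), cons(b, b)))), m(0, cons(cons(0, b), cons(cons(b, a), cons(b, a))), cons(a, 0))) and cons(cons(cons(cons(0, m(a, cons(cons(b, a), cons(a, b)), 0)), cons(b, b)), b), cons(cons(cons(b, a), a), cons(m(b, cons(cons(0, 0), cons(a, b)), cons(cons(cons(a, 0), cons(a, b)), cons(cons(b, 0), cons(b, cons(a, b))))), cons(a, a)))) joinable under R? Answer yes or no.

no — NF(t₁) = cons(cons(b, 0), cons(a, 0)), NF(t₂) = cons(cons(cons(cons(0, b), cons(b, b)), b), cons(cons(cons(b, a), a), cons(0, cons(a, a))))

Reduce t₁ = cons(cons(b, m(0, cons(cons(b, 0), cons(a, b)), cons(cons(0, m(0, cons(cons(a, a), cons(a, b)), 0)), cons(b, b)))), m(0, cons(cons(0, b), cons(cons(b, a), cons(b, a))), cons(a, 0))):
1. cons(cons(b, m(0, cons(cons(b, 0), cons(a, b)), cons(cons(0, m(0, cons(cons(a, a), cons(a, b)), 0)), cons(b, b)))), m(0, cons(cons(0, b), cons(cons(b, a), cons(b, a))), cons(a, 0)))  →  cons(cons(b, 0), m(0, cons(cons(0, b), cons(cons(b, a), cons(b, a))), cons(a, 0)))   [R3 at 1.2]
2. cons(cons(b, 0), m(0, cons(cons(0, b), cons(cons(b, a), cons(b, a))), cons(a, 0)))  →  cons(cons(b, 0), cons(a, 0))   [R1 at 2]

Reduce t₂ = cons(cons(cons(cons(0, m(a, cons(cons(b, a), cons(a, b)), 0)), cons(b, b)), b), cons(cons(cons(b, a), a), cons(m(b, cons(cons(0, 0), cons(a, b)), cons(cons(cons(a, 0), cons(a, b)), cons(cons(b, 0), cons(b, cons(a, b))))), cons(a, a)))):
1. cons(cons(cons(cons(0, m(a, cons(cons(b, a), cons(a, b)), 0)), cons(b, b)), b), cons(cons(cons(b, a), a), cons(m(b, cons(cons(0, 0), cons(a, b)), cons(cons(cons(a, 0), cons(a, b)), cons(cons(b, 0), cons(b, cons(a, b))))), cons(a, a))))  →  cons(cons(cons(cons(0, b), cons(b, b)), b), cons(cons(cons(b, a), a), cons(m(b, cons(cons(0, 0), cons(a, b)), cons(cons(cons(a, 0), cons(a, b)), cons(cons(b, 0), cons(b, cons(a, b))))), cons(a, a))))   [R2 at 1.1.1.2]
2. cons(cons(cons(cons(0, b), cons(b, b)), b), cons(cons(cons(b, a), a), cons(m(b, cons(cons(0, 0), cons(a, b)), cons(cons(cons(a, 0), cons(a, b)), cons(cons(b, 0), cons(b, cons(a, b))))), cons(a, a))))  →  cons(cons(cons(cons(0, b), cons(b, b)), b), cons(cons(cons(b, a), a), cons(0, cons(a, a))))   [R3 at 2.2.1]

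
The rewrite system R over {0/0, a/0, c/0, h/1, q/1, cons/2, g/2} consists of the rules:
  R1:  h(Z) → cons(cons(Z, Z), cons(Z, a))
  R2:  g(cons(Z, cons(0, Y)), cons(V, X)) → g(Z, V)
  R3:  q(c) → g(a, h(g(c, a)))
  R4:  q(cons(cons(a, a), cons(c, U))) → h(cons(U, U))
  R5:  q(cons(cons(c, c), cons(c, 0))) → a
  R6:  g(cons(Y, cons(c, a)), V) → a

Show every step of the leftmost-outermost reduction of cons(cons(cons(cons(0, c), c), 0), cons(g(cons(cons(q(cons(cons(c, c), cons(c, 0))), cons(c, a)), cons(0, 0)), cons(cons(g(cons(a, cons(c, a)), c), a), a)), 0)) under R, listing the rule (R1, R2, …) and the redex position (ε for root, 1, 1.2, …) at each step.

cons(cons(cons(cons(0, c), c), 0), cons(a, 0))

1. cons(cons(cons(cons(0, c), c), 0), cons(g(cons(cons(q(cons(cons(c, c), cons(c, 0))), cons(c, a)), cons(0, 0)), cons(cons(g(cons(a, cons(c, a)), c), a), a)), 0))  →  cons(cons(cons(cons(0, c), c), 0), cons(g(cons(q(cons(cons(c, c), cons(c, 0))), cons(c, a)), cons(g(cons(a, cons(c, a)), c), a)), 0))   [R2 at 2.1]
2. cons(cons(cons(cons(0, c), c), 0), cons(g(cons(q(cons(cons(c, c), cons(c, 0))), cons(c, a)), cons(g(cons(a, cons(c, a)), c), a)), 0))  →  cons(cons(cons(cons(0, c), c), 0), cons(a, 0))   [R6 at 2.1]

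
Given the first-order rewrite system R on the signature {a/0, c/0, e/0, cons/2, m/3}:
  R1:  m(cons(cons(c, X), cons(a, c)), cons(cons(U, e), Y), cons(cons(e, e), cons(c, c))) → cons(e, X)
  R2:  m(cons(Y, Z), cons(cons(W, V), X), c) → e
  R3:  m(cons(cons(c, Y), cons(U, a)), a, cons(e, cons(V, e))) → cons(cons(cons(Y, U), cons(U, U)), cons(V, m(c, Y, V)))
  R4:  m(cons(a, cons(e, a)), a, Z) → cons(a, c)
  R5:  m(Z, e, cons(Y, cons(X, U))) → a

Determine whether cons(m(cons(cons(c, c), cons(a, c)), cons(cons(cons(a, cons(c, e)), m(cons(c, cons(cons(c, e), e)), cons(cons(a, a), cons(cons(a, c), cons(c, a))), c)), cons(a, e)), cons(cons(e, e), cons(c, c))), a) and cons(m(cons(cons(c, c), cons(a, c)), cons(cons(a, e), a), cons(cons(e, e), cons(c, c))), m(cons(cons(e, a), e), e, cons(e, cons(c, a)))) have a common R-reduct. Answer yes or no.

yes — NF(t₁) = cons(cons(e, c), a), NF(t₂) = cons(cons(e, c), a)

Reduce t₁ = cons(m(cons(cons(c, c), cons(a, c)), cons(cons(cons(a, cons(c, e)), m(cons(c, cons(cons(c, e), e)), cons(cons(a, a), cons(cons(a, c), cons(c, a))), c)), cons(a, e)), cons(cons(e, e), cons(c, c))), a):
1. cons(m(cons(cons(c, c), cons(a, c)), cons(cons(cons(a, cons(c, e)), m(cons(c, cons(cons(c, e), e)), cons(cons(a, a), cons(cons(a, c), cons(c, a))), c)), cons(a, e)), cons(cons(e, e), cons(c, c))), a)  →  cons(m(cons(cons(c, c), cons(a, c)), cons(cons(cons(a, cons(c, e)), e), cons(a, e)), cons(cons(e, e), cons(c, c))), a)   [R2 at 1.2.1.2]
2. cons(m(cons(cons(c, c), cons(a, c)), cons(cons(cons(a, cons(c, e)), e), cons(a, e)), cons(cons(e, e), cons(c, c))), a)  →  cons(cons(e, c), a)   [R1 at 1]

Reduce t₂ = cons(m(cons(cons(c, c), cons(a, c)), cons(cons(a, e), a), cons(cons(e, e), cons(c, c))), m(cons(cons(e, a), e), e, cons(e, cons(c, a)))):
1. cons(m(cons(cons(c, c), cons(a, c)), cons(cons(a, e), a), cons(cons(e, e), cons(c, c))), m(cons(cons(e, a), e), e, cons(e, cons(c, a))))  →  cons(cons(e, c), m(cons(cons(e, a), e), e, cons(e, cons(c, a))))   [R1 at 1]
2. cons(cons(e, c), m(cons(cons(e, a), e), e, cons(e, cons(c, a))))  →  cons(cons(e, c), a)   [R5 at 2]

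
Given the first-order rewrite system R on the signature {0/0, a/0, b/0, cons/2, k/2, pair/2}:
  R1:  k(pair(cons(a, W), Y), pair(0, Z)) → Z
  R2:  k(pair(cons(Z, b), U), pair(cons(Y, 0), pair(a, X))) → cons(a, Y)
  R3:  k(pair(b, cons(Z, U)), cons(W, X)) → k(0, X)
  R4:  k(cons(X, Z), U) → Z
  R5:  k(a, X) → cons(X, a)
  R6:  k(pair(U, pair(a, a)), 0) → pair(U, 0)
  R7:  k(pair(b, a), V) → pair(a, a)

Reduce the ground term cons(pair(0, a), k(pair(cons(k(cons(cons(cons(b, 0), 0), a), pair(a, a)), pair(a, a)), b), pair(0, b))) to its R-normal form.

1. cons(pair(0, a), k(pair(cons(k(cons(cons(cons(b, 0), 0), a), pair(a, a)), pair(a, a)), b), pair(0, b)))  →  cons(pair(0, a), k(pair(cons(a, pair(a, a)), b), pair(0, b)))   [R4 at 2.1.1.1]
2. cons(pair(0, a), k(pair(cons(a, pair(a, a)), b), pair(0, b)))  →  cons(pair(0, a), b)   [R1 at 2]

cons(pair(0, a), b)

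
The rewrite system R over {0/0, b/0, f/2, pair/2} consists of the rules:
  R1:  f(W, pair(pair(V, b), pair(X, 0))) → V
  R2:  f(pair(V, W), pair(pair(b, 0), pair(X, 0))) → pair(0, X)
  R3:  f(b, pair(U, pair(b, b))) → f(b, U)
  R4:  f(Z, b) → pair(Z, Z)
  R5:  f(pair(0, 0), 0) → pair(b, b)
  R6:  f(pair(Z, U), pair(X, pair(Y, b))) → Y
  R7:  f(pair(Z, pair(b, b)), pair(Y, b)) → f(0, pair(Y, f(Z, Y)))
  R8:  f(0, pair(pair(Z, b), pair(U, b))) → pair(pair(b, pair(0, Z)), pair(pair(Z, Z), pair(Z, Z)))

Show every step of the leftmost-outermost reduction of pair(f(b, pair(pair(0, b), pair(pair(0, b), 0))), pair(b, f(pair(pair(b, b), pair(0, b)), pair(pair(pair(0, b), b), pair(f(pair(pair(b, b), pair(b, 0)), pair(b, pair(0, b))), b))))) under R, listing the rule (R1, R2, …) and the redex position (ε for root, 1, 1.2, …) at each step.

pair(0, pair(b, 0))

1. pair(f(b, pair(pair(0, b), pair(pair(0, b), 0))), pair(b, f(pair(pair(b, b), pair(0, b)), pair(pair(pair(0, b), b), pair(f(pair(pair(b, b), pair(b, 0)), pair(b, pair(0, b))), b)))))  →  pair(0, pair(b, f(pair(pair(b, b), pair(0, b)), pair(pair(pair(0, b), b), pair(f(pair(pair(b, b), pair(b, 0)), pair(b, pair(0, b))), b)))))   [R1 at 1]
2. pair(0, pair(b, f(pair(pair(b, b), pair(0, b)), pair(pair(pair(0, b), b), pair(f(pair(pair(b, b), pair(b, 0)), pair(b, pair(0, b))), b)))))  →  pair(0, pair(b, f(pair(pair(b, b), pair(b, 0)), pair(b, pair(0, b)))))   [R6 at 2.2]
3. pair(0, pair(b, f(pair(pair(b, b), pair(b, 0)), pair(b, pair(0, b)))))  →  pair(0, pair(b, 0))   [R6 at 2.2]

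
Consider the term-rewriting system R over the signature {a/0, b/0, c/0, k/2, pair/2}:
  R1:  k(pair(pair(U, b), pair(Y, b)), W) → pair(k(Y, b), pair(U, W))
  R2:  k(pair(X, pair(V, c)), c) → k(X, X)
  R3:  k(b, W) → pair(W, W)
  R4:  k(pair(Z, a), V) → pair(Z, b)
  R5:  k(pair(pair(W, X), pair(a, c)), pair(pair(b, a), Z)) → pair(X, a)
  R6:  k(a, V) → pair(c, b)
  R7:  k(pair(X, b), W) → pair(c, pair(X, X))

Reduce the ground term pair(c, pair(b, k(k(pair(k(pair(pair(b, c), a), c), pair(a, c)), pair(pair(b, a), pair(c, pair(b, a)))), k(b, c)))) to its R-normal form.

1. pair(c, pair(b, k(k(pair(k(pair(pair(b, c), a), c), pair(a, c)), pair(pair(b, a), pair(c, pair(b, a)))), k(b, c))))  →  pair(c, pair(b, k(k(pair(pair(pair(b, c), b), pair(a, c)), pair(pair(b, a), pair(c, pair(b, a)))), k(b, c))))   [R4 at 2.2.1.1.1]
2. pair(c, pair(b, k(k(pair(pair(pair(b, c), b), pair(a, c)), pair(pair(b, a), pair(c, pair(b, a)))), k(b, c))))  →  pair(c, pair(b, k(pair(b, a), k(b, c))))   [R5 at 2.2.1]
3. pair(c, pair(b, k(pair(b, a), k(b, c))))  →  pair(c, pair(b, pair(b, b)))   [R4 at 2.2]

pair(c, pair(b, pair(b, b)))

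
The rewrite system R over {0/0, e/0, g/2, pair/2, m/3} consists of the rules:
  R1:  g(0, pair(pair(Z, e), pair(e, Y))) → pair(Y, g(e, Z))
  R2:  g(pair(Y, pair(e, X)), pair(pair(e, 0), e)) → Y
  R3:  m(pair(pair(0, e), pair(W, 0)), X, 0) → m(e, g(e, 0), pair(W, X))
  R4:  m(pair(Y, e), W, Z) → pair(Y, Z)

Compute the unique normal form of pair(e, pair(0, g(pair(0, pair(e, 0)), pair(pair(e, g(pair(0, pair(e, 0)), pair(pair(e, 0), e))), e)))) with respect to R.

pair(e, pair(0, 0))

1. pair(e, pair(0, g(pair(0, pair(e, 0)), pair(pair(e, g(pair(0, pair(e, 0)), pair(pair(e, 0), e))), e))))  →  pair(e, pair(0, g(pair(0, pair(e, 0)), pair(pair(e, 0), e))))   [R2 at 2.2.2.1.2]
2. pair(e, pair(0, g(pair(0, pair(e, 0)), pair(pair(e, 0), e))))  →  pair(e, pair(0, 0))   [R2 at 2.2]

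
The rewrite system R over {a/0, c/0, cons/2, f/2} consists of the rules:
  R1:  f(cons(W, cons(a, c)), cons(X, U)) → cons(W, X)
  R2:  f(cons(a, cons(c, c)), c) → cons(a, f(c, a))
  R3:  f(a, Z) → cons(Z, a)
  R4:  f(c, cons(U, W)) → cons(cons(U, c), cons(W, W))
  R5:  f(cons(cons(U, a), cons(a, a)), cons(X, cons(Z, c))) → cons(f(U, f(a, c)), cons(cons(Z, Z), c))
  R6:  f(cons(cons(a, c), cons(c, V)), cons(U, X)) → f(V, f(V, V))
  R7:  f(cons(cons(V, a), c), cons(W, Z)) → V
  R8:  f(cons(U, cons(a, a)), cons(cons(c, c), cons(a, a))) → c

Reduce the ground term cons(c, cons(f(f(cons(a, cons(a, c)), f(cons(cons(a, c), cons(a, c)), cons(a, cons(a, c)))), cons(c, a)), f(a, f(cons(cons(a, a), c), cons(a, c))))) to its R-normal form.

1. cons(c, cons(f(f(cons(a, cons(a, c)), f(cons(cons(a, c), cons(a, c)), cons(a, cons(a, c)))), cons(c, a)), f(a, f(cons(cons(a, a), c), cons(a, c)))))  →  cons(c, cons(f(f(cons(a, cons(a, c)), cons(cons(a, c), a)), cons(c, a)), f(a, f(cons(cons(a, a), c), cons(a, c)))))   [R1 at 2.1.1.2]
2. cons(c, cons(f(f(cons(a, cons(a, c)), cons(cons(a, c), a)), cons(c, a)), f(a, f(cons(cons(a, a), c), cons(a, c)))))  →  cons(c, cons(f(cons(a, cons(a, c)), cons(c, a)), f(a, f(cons(cons(a, a), c), cons(a, c)))))   [R1 at 2.1.1]
3. cons(c, cons(f(cons(a, cons(a, c)), cons(c, a)), f(a, f(cons(cons(a, a), c), cons(a, c)))))  →  cons(c, cons(cons(a, c), f(a, f(cons(cons(a, a), c), cons(a, c)))))   [R1 at 2.1]
4. cons(c, cons(cons(a, c), f(a, f(cons(cons(a, a), c), cons(a, c)))))  →  cons(c, cons(cons(a, c), cons(f(cons(cons(a, a), c), cons(a, c)), a)))   [R3 at 2.2]
5. cons(c, cons(cons(a, c), cons(f(cons(cons(a, a), c), cons(a, c)), a)))  →  cons(c, cons(cons(a, c), cons(a, a)))   [R7 at 2.2.1]

cons(c, cons(cons(a, c), cons(a, a)))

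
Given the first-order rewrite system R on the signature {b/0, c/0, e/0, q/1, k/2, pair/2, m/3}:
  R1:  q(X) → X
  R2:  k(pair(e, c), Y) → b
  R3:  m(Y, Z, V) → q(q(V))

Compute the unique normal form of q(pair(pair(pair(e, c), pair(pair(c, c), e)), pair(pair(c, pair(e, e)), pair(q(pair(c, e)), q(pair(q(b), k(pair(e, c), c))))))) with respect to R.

pair(pair(pair(e, c), pair(pair(c, c), e)), pair(pair(c, pair(e, e)), pair(pair(c, e), pair(b, b))))

1. q(pair(pair(pair(e, c), pair(pair(c, c), e)), pair(pair(c, pair(e, e)), pair(q(pair(c, e)), q(pair(q(b), k(pair(e, c), c)))))))  →  pair(pair(pair(e, c), pair(pair(c, c), e)), pair(pair(c, pair(e, e)), pair(q(pair(c, e)), q(pair(q(b), k(pair(e, c), c))))))   [R1 at ε]
2. pair(pair(pair(e, c), pair(pair(c, c), e)), pair(pair(c, pair(e, e)), pair(q(pair(c, e)), q(pair(q(b), k(pair(e, c), c))))))  →  pair(pair(pair(e, c), pair(pair(c, c), e)), pair(pair(c, pair(e, e)), pair(pair(c, e), q(pair(q(b), k(pair(e, c), c))))))   [R1 at 2.2.1]
3. pair(pair(pair(e, c), pair(pair(c, c), e)), pair(pair(c, pair(e, e)), pair(pair(c, e), q(pair(q(b), k(pair(e, c), c))))))  →  pair(pair(pair(e, c), pair(pair(c, c), e)), pair(pair(c, pair(e, e)), pair(pair(c, e), pair(q(b), k(pair(e, c), c)))))   [R1 at 2.2.2]
4. pair(pair(pair(e, c), pair(pair(c, c), e)), pair(pair(c, pair(e, e)), pair(pair(c, e), pair(q(b), k(pair(e, c), c)))))  →  pair(pair(pair(e, c), pair(pair(c, c), e)), pair(pair(c, pair(e, e)), pair(pair(c, e), pair(b, k(pair(e, c), c)))))   [R1 at 2.2.2.1]
5. pair(pair(pair(e, c), pair(pair(c, c), e)), pair(pair(c, pair(e, e)), pair(pair(c, e), pair(b, k(pair(e, c), c)))))  →  pair(pair(pair(e, c), pair(pair(c, c), e)), pair(pair(c, pair(e, e)), pair(pair(c, e), pair(b, b))))   [R2 at 2.2.2.2]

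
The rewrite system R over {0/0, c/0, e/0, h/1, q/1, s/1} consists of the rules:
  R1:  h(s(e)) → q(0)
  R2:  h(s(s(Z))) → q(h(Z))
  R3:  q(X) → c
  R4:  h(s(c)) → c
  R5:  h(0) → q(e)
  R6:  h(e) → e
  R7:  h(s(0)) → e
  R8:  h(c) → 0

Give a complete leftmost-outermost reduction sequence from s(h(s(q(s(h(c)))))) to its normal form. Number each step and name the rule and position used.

1. s(h(s(q(s(h(c))))))  →  s(h(s(c)))   [R3 at 1.1.1]
2. s(h(s(c)))  →  s(c)   [R4 at 1]

s(c)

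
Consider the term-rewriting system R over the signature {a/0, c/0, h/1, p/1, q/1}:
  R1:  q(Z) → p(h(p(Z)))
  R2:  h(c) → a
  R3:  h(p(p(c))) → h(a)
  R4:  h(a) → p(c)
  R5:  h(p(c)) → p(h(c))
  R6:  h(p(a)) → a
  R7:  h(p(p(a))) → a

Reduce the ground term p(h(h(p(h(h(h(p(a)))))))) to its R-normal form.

p(p(c))

1. p(h(h(p(h(h(h(p(a))))))))  →  p(h(h(p(h(h(a))))))   [R6 at 1.1.1.1.1.1]
2. p(h(h(p(h(h(a))))))  →  p(h(h(p(h(p(c))))))   [R4 at 1.1.1.1.1]
3. p(h(h(p(h(p(c))))))  →  p(h(h(p(p(h(c))))))   [R5 at 1.1.1.1]
4. p(h(h(p(p(h(c))))))  →  p(h(h(p(p(a)))))   [R2 at 1.1.1.1.1]
5. p(h(h(p(p(a)))))  →  p(h(a))   [R7 at 1.1]
6. p(h(a))  →  p(p(c))   [R4 at 1]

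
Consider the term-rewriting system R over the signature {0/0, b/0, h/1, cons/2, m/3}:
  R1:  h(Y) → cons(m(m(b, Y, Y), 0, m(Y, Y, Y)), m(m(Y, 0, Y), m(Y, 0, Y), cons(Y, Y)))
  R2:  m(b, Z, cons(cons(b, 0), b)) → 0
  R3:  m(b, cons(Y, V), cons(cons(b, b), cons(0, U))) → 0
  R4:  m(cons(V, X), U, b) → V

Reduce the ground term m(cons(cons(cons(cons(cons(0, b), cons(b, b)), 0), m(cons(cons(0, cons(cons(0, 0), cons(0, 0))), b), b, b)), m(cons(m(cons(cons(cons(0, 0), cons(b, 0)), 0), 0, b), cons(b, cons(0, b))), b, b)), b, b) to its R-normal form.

cons(cons(cons(cons(0, b), cons(b, b)), 0), cons(0, cons(cons(0, 0), cons(0, 0))))

1. m(cons(cons(cons(cons(cons(0, b), cons(b, b)), 0), m(cons(cons(0, cons(cons(0, 0), cons(0, 0))), b), b, b)), m(cons(m(cons(cons(cons(0, 0), cons(b, 0)), 0), 0, b), cons(b, cons(0, b))), b, b)), b, b)  →  cons(cons(cons(cons(0, b), cons(b, b)), 0), m(cons(cons(0, cons(cons(0, 0), cons(0, 0))), b), b, b))   [R4 at ε]
2. cons(cons(cons(cons(0, b), cons(b, b)), 0), m(cons(cons(0, cons(cons(0, 0), cons(0, 0))), b), b, b))  →  cons(cons(cons(cons(0, b), cons(b, b)), 0), cons(0, cons(cons(0, 0), cons(0, 0))))   [R4 at 2]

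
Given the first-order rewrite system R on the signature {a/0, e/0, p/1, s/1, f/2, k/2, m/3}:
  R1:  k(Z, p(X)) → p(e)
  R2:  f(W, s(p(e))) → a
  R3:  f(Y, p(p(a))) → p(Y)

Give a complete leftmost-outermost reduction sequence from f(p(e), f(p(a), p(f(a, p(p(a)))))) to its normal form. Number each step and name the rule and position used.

p(p(e))

1. f(p(e), f(p(a), p(f(a, p(p(a))))))  →  f(p(e), f(p(a), p(p(a))))   [R3 at 2.2.1]
2. f(p(e), f(p(a), p(p(a))))  →  f(p(e), p(p(a)))   [R3 at 2]
3. f(p(e), p(p(a)))  →  p(p(e))   [R3 at ε]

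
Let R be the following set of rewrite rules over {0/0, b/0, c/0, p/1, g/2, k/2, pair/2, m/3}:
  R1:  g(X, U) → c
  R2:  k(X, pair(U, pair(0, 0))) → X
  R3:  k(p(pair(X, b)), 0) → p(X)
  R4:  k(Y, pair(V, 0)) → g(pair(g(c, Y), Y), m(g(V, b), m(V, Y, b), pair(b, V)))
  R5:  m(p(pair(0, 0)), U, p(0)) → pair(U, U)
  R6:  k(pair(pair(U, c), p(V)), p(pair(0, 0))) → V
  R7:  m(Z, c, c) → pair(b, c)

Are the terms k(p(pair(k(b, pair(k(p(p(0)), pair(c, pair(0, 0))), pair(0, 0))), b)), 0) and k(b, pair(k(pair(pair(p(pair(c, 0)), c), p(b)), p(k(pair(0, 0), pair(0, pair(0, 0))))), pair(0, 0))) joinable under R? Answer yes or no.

no — NF(t₁) = p(b), NF(t₂) = b

Reduce t₁ = k(p(pair(k(b, pair(k(p(p(0)), pair(c, pair(0, 0))), pair(0, 0))), b)), 0):
1. k(p(pair(k(b, pair(k(p(p(0)), pair(c, pair(0, 0))), pair(0, 0))), b)), 0)  →  p(k(b, pair(k(p(p(0)), pair(c, pair(0, 0))), pair(0, 0))))   [R3 at ε]
2. p(k(b, pair(k(p(p(0)), pair(c, pair(0, 0))), pair(0, 0))))  →  p(b)   [R2 at 1]

Reduce t₂ = k(b, pair(k(pair(pair(p(pair(c, 0)), c), p(b)), p(k(pair(0, 0), pair(0, pair(0, 0))))), pair(0, 0))):
1. k(b, pair(k(pair(pair(p(pair(c, 0)), c), p(b)), p(k(pair(0, 0), pair(0, pair(0, 0))))), pair(0, 0)))  →  b   [R2 at ε]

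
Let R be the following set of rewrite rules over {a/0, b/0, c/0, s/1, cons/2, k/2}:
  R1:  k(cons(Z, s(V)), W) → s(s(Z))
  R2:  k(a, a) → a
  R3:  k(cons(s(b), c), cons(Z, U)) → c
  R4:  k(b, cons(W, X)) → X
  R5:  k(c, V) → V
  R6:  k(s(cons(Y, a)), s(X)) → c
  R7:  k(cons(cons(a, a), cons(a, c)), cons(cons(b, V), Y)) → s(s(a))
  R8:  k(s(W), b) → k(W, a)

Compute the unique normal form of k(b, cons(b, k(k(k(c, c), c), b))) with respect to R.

b

1. k(b, cons(b, k(k(k(c, c), c), b)))  →  k(k(k(c, c), c), b)   [R4 at ε]
2. k(k(k(c, c), c), b)  →  k(k(c, c), b)   [R5 at 1.1]
3. k(k(c, c), b)  →  k(c, b)   [R5 at 1]
4. k(c, b)  →  b   [R5 at ε]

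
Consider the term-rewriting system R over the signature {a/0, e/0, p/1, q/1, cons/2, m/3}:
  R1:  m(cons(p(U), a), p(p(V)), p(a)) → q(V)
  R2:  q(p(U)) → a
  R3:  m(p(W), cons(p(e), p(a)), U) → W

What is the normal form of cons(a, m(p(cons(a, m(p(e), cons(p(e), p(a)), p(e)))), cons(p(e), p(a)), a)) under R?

1. cons(a, m(p(cons(a, m(p(e), cons(p(e), p(a)), p(e)))), cons(p(e), p(a)), a))  →  cons(a, cons(a, m(p(e), cons(p(e), p(a)), p(e))))   [R3 at 2]
2. cons(a, cons(a, m(p(e), cons(p(e), p(a)), p(e))))  →  cons(a, cons(a, e))   [R3 at 2.2]

cons(a, cons(a, e))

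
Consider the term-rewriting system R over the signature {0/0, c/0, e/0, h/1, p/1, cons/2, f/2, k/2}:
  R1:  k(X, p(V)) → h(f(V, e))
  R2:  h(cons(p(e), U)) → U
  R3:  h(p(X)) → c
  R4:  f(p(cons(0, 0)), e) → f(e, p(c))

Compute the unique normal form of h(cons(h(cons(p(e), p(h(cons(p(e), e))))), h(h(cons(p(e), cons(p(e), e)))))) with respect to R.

e

1. h(cons(h(cons(p(e), p(h(cons(p(e), e))))), h(h(cons(p(e), cons(p(e), e))))))  →  h(cons(p(h(cons(p(e), e))), h(h(cons(p(e), cons(p(e), e))))))   [R2 at 1.1]
2. h(cons(p(h(cons(p(e), e))), h(h(cons(p(e), cons(p(e), e))))))  →  h(cons(p(e), h(h(cons(p(e), cons(p(e), e))))))   [R2 at 1.1.1]
3. h(cons(p(e), h(h(cons(p(e), cons(p(e), e))))))  →  h(h(cons(p(e), cons(p(e), e))))   [R2 at ε]
4. h(h(cons(p(e), cons(p(e), e))))  →  h(cons(p(e), e))   [R2 at 1]
5. h(cons(p(e), e))  →  e   [R2 at ε]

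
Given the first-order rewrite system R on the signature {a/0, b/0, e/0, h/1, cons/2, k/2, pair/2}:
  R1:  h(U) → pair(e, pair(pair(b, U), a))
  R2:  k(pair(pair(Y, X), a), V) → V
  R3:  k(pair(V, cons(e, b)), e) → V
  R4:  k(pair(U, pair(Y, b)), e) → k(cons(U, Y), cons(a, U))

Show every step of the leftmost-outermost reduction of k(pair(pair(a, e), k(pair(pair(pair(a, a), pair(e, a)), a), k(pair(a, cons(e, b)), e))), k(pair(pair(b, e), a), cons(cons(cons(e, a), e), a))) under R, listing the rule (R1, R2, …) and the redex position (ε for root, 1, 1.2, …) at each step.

cons(cons(cons(e, a), e), a)

1. k(pair(pair(a, e), k(pair(pair(pair(a, a), pair(e, a)), a), k(pair(a, cons(e, b)), e))), k(pair(pair(b, e), a), cons(cons(cons(e, a), e), a)))  →  k(pair(pair(a, e), k(pair(a, cons(e, b)), e)), k(pair(pair(b, e), a), cons(cons(cons(e, a), e), a)))   [R2 at 1.2]
2. k(pair(pair(a, e), k(pair(a, cons(e, b)), e)), k(pair(pair(b, e), a), cons(cons(cons(e, a), e), a)))  →  k(pair(pair(a, e), a), k(pair(pair(b, e), a), cons(cons(cons(e, a), e), a)))   [R3 at 1.2]
3. k(pair(pair(a, e), a), k(pair(pair(b, e), a), cons(cons(cons(e, a), e), a)))  →  k(pair(pair(b, e), a), cons(cons(cons(e, a), e), a))   [R2 at ε]
4. k(pair(pair(b, e), a), cons(cons(cons(e, a), e), a))  →  cons(cons(cons(e, a), e), a)   [R2 at ε]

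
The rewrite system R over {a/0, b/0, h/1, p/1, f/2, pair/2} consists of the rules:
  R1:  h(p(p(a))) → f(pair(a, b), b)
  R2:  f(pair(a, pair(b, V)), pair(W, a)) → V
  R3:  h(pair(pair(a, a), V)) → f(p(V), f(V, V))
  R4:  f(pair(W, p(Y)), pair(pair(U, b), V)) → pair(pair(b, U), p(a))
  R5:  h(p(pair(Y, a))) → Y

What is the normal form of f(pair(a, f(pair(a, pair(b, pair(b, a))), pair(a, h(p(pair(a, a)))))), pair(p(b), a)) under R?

1. f(pair(a, f(pair(a, pair(b, pair(b, a))), pair(a, h(p(pair(a, a)))))), pair(p(b), a))  →  f(pair(a, f(pair(a, pair(b, pair(b, a))), pair(a, a))), pair(p(b), a))   [R5 at 1.2.2.2]
2. f(pair(a, f(pair(a, pair(b, pair(b, a))), pair(a, a))), pair(p(b), a))  →  f(pair(a, pair(b, a)), pair(p(b), a))   [R2 at 1.2]
3. f(pair(a, pair(b, a)), pair(p(b), a))  →  a   [R2 at ε]

a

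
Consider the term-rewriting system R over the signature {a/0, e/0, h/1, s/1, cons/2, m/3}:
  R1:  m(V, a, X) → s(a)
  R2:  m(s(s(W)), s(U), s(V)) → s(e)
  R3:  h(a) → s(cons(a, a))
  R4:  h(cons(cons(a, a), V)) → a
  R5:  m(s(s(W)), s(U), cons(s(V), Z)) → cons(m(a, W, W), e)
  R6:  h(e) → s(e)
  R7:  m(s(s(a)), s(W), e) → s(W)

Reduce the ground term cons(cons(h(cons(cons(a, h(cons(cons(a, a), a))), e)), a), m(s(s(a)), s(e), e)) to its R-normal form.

cons(cons(a, a), s(e))

1. cons(cons(h(cons(cons(a, h(cons(cons(a, a), a))), e)), a), m(s(s(a)), s(e), e))  →  cons(cons(h(cons(cons(a, a), e)), a), m(s(s(a)), s(e), e))   [R4 at 1.1.1.1.2]
2. cons(cons(h(cons(cons(a, a), e)), a), m(s(s(a)), s(e), e))  →  cons(cons(a, a), m(s(s(a)), s(e), e))   [R4 at 1.1]
3. cons(cons(a, a), m(s(s(a)), s(e), e))  →  cons(cons(a, a), s(e))   [R7 at 2]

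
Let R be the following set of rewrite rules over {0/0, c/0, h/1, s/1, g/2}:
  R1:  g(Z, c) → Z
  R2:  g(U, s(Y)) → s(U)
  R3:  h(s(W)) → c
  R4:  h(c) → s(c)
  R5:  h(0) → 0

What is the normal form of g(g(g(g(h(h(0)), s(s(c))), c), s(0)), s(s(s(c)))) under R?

s(s(s(0)))

1. g(g(g(g(h(h(0)), s(s(c))), c), s(0)), s(s(s(c))))  →  s(g(g(g(h(h(0)), s(s(c))), c), s(0)))   [R2 at ε]
2. s(g(g(g(h(h(0)), s(s(c))), c), s(0)))  →  s(s(g(g(h(h(0)), s(s(c))), c)))   [R2 at 1]
3. s(s(g(g(h(h(0)), s(s(c))), c)))  →  s(s(g(h(h(0)), s(s(c)))))   [R1 at 1.1]
4. s(s(g(h(h(0)), s(s(c)))))  →  s(s(s(h(h(0)))))   [R2 at 1.1]
5. s(s(s(h(h(0)))))  →  s(s(s(h(0))))   [R5 at 1.1.1.1]
6. s(s(s(h(0))))  →  s(s(s(0)))   [R5 at 1.1.1]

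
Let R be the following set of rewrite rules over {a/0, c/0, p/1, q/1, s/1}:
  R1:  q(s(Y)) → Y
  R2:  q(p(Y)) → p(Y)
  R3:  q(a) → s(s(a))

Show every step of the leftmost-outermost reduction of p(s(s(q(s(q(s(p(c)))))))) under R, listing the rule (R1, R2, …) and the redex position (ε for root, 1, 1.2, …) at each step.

p(s(s(p(c))))

1. p(s(s(q(s(q(s(p(c))))))))  →  p(s(s(q(s(p(c))))))   [R1 at 1.1.1]
2. p(s(s(q(s(p(c))))))  →  p(s(s(p(c))))   [R1 at 1.1.1]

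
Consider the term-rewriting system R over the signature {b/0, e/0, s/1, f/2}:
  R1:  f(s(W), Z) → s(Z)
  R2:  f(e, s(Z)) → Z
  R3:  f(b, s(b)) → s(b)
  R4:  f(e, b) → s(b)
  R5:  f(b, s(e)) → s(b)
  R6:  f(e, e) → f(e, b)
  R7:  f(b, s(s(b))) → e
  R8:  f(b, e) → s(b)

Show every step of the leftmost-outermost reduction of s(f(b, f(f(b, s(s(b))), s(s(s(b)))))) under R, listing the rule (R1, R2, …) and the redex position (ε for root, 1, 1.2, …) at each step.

s(e)

1. s(f(b, f(f(b, s(s(b))), s(s(s(b))))))  →  s(f(b, f(e, s(s(s(b))))))   [R7 at 1.2.1]
2. s(f(b, f(e, s(s(s(b))))))  →  s(f(b, s(s(b))))   [R2 at 1.2]
3. s(f(b, s(s(b))))  →  s(e)   [R7 at 1]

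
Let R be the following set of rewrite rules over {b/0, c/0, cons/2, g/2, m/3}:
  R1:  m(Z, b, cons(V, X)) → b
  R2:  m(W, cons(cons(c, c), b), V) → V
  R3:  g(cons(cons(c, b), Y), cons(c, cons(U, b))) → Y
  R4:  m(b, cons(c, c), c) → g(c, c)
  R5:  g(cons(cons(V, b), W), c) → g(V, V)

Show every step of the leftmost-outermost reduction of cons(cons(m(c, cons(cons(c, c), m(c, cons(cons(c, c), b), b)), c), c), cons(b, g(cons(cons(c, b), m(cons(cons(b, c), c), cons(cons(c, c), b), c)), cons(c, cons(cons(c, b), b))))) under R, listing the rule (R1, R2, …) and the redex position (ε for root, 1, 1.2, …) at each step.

1. cons(cons(m(c, cons(cons(c, c), m(c, cons(cons(c, c), b), b)), c), c), cons(b, g(cons(cons(c, b), m(cons(cons(b, c), c), cons(cons(c, c), b), c)), cons(c, cons(cons(c, b), b)))))  →  cons(cons(m(c, cons(cons(c, c), b), c), c), cons(b, g(cons(cons(c, b), m(cons(cons(b, c), c), cons(cons(c, c), b), c)), cons(c, cons(cons(c, b), b)))))   [R2 at 1.1.2.2]
2. cons(cons(m(c, cons(cons(c, c), b), c), c), cons(b, g(cons(cons(c, b), m(cons(cons(b, c), c), cons(cons(c, c), b), c)), cons(c, cons(cons(c, b), b)))))  →  cons(cons(c, c), cons(b, g(cons(cons(c, b), m(cons(cons(b, c), c), cons(cons(c, c), b), c)), cons(c, cons(cons(c, b), b)))))   [R2 at 1.1]
3. cons(cons(c, c), cons(b, g(cons(cons(c, b), m(cons(cons(b, c), c), cons(cons(c, c), b), c)), cons(c, cons(cons(c, b), b)))))  →  cons(cons(c, c), cons(b, m(cons(cons(b, c), c), cons(cons(c, c), b), c)))   [R3 at 2.2]
4. cons(cons(c, c), cons(b, m(cons(cons(b, c), c), cons(cons(c, c), b), c)))  →  cons(cons(c, c), cons(b, c))   [R2 at 2.2]

cons(cons(c, c), cons(b, c))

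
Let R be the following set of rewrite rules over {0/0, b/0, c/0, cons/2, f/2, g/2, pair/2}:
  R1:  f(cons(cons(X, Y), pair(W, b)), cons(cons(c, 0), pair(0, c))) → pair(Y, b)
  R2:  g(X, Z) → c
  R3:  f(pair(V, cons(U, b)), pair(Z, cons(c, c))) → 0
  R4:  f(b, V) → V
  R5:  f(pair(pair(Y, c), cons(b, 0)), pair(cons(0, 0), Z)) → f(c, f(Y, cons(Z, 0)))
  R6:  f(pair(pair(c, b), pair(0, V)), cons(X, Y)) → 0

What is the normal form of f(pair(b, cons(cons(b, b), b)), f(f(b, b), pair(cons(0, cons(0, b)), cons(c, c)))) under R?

1. f(pair(b, cons(cons(b, b), b)), f(f(b, b), pair(cons(0, cons(0, b)), cons(c, c))))  →  f(pair(b, cons(cons(b, b), b)), f(b, pair(cons(0, cons(0, b)), cons(c, c))))   [R4 at 2.1]
2. f(pair(b, cons(cons(b, b), b)), f(b, pair(cons(0, cons(0, b)), cons(c, c))))  →  f(pair(b, cons(cons(b, b), b)), pair(cons(0, cons(0, b)), cons(c, c)))   [R4 at 2]
3. f(pair(b, cons(cons(b, b), b)), pair(cons(0, cons(0, b)), cons(c, c)))  →  0   [R3 at ε]

0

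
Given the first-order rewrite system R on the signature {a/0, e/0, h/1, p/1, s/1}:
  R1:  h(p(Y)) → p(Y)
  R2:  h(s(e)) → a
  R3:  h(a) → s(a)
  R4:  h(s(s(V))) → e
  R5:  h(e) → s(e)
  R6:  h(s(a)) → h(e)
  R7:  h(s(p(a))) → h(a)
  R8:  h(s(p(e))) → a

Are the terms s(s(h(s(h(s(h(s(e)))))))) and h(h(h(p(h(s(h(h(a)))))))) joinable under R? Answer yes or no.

no — NF(t₁) = s(s(e)), NF(t₂) = p(e)

Reduce t₁ = s(s(h(s(h(s(h(s(e)))))))):
1. s(s(h(s(h(s(h(s(e))))))))  →  s(s(h(s(h(s(a))))))   [R2 at 1.1.1.1.1.1]
2. s(s(h(s(h(s(a))))))  →  s(s(h(s(h(e)))))   [R6 at 1.1.1.1]
3. s(s(h(s(h(e)))))  →  s(s(h(s(s(e)))))   [R5 at 1.1.1.1]
4. s(s(h(s(s(e)))))  →  s(s(e))   [R4 at 1.1]

Reduce t₂ = h(h(h(p(h(s(h(h(a)))))))):
1. h(h(h(p(h(s(h(h(a))))))))  →  h(h(p(h(s(h(h(a)))))))   [R1 at 1.1]
2. h(h(p(h(s(h(h(a)))))))  →  h(p(h(s(h(h(a))))))   [R1 at 1]
3. h(p(h(s(h(h(a))))))  →  p(h(s(h(h(a)))))   [R1 at ε]
4. p(h(s(h(h(a)))))  →  p(h(s(h(s(a)))))   [R3 at 1.1.1.1]
5. p(h(s(h(s(a)))))  →  p(h(s(h(e))))   [R6 at 1.1.1]
6. p(h(s(h(e))))  →  p(h(s(s(e))))   [R5 at 1.1.1]
7. p(h(s(s(e))))  →  p(e)   [R4 at 1]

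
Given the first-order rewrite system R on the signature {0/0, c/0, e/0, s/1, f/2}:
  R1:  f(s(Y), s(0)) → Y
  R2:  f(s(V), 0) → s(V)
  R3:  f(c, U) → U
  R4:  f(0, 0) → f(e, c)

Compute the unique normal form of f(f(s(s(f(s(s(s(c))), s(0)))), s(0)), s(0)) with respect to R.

1. f(f(s(s(f(s(s(s(c))), s(0)))), s(0)), s(0))  →  f(s(f(s(s(s(c))), s(0))), s(0))   [R1 at 1]
2. f(s(f(s(s(s(c))), s(0))), s(0))  →  f(s(s(s(c))), s(0))   [R1 at ε]
3. f(s(s(s(c))), s(0))  →  s(s(c))   [R1 at ε]

s(s(c))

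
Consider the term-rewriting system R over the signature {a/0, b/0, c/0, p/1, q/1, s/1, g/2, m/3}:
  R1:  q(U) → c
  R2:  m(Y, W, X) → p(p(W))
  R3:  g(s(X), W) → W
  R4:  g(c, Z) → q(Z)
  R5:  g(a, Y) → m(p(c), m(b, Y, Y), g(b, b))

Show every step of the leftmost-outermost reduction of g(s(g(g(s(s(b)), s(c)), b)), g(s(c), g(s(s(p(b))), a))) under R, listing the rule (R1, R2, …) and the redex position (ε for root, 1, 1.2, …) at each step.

1. g(s(g(g(s(s(b)), s(c)), b)), g(s(c), g(s(s(p(b))), a)))  →  g(s(c), g(s(s(p(b))), a))   [R3 at ε]
2. g(s(c), g(s(s(p(b))), a))  →  g(s(s(p(b))), a)   [R3 at ε]
3. g(s(s(p(b))), a)  →  a   [R3 at ε]

a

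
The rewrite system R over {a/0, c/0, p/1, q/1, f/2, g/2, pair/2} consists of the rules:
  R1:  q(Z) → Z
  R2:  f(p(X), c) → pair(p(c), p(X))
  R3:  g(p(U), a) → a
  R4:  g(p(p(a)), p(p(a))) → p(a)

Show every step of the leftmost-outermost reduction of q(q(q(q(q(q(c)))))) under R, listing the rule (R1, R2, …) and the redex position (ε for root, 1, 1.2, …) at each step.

c

1. q(q(q(q(q(q(c))))))  →  q(q(q(q(q(c)))))   [R1 at ε]
2. q(q(q(q(q(c)))))  →  q(q(q(q(c))))   [R1 at ε]
3. q(q(q(q(c))))  →  q(q(q(c)))   [R1 at ε]
4. q(q(q(c)))  →  q(q(c))   [R1 at ε]
5. q(q(c))  →  q(c)   [R1 at ε]
6. q(c)  →  c   [R1 at ε]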